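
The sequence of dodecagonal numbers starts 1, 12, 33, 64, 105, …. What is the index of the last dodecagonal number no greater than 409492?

Solve n(5n−4) ≤ 409492 for integer n.
n = 286 gives 407836 ≤ 409492, while n = 287 gives 410697 > 409492; so the answer is index 286.

286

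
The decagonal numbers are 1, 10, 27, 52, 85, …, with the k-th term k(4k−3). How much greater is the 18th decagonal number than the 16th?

266

18·(4·18 − 3) = 1242 and 16·(4·16 − 3) = 976.
Difference: 1242 − 976 = 266.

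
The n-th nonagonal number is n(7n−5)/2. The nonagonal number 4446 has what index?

36

Set n(7n−5)/2 = 4446, giving 7n² − 5n − 8892 = 0.
The discriminant is 25 + 56·4446 = 249001, and √249001 = 499.
So n = (5 + 499) / 14 = 504/14 = 36.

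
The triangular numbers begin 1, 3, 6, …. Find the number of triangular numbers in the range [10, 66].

The n-th triangular number is n(n+1)/2.
Smallest index with value ≥ 10: n = 4 (giving 10).
Largest index with value ≤ 66: n = 11 (giving 66).
Indices 4 through 11: 8 terms.

8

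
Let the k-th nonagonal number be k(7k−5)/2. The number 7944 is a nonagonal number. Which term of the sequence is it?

48

Set n(7n−5)/2 = 7944, giving 7n² − 5n − 15888 = 0.
So n = (5 + 667) / 14 = 672/14 = 48.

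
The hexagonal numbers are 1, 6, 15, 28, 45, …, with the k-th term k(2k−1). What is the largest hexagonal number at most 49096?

Solve n(2n−1) ≤ 49096 for integer n.
n = 156 gives 48516 ≤ 49096, while n = 157 gives 49141 > 49096; so the answer is 48516.

48516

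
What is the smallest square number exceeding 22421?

Solve n² > 22421 for integer n.
The largest n with value ≤ 22421 is 149 (since 22201 ≤ 22421 < 22500), so the first above is n = 150, value 22500.

22500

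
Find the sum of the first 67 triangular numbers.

Σ i(i+1)/2 = (Σi² + Σi) / 2 over i = 1..67.
Σi = 2278 and Σi² = 102510.
(1·102510 + 1·2278) / 2 = 104788/2 = 52394.

52394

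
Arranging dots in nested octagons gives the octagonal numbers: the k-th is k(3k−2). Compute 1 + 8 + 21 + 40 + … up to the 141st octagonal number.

Σ i(3i−2) = 3Σi² − 2Σi over i = 1..141.
Σi = 10011 and Σi² = 944371.
3·944371 − 2·10011 = 2813091.

2813091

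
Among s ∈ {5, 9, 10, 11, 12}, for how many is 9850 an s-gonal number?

s = 5: P(5, 81) = 9801 and P(5, 82) = 10045; 9850 is not s-gonal.
s = 9: P(9, 53) = 9699 and P(9, 54) = 10071; 9850 is not s-gonal.
s = 10: P(10, 50) = 9850. ✓
s = 11: P(11, 47) = 9776 and P(11, 48) = 10200; 9850 is not s-gonal.
s = 12: P(12, 44) = 9504 and P(12, 45) = 9945; 9850 is not s-gonal.
Hits: s ∈ {10} → 1.

1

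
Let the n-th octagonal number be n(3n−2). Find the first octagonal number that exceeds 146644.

147408

Solve n(3n−2) > 146644 for integer n.
The largest n with value ≤ 146644 is 221 (since 146081 ≤ 146644 < 147408), so the first above is n = 222, value 147408.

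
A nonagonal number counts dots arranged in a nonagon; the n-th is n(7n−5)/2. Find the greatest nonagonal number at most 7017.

6975

Solve n(7n−5)/2 ≤ 7017 for integer n.
n = 45 gives 6975 ≤ 7017, while n = 46 gives 7291 > 7017; so the answer is 6975.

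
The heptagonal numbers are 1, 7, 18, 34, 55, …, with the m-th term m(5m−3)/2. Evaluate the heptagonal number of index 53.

6943

The 53rd heptagonal number is n(5n−3)/2 with n = 53.
53·(5·53 − 3)/2 = 53·262/2 = 53·131 = 6943.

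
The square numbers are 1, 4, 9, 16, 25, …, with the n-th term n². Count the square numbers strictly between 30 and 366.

The n-th square number is n².
Smallest index with value > 30: n = 6 (giving 36).
Largest index with value < 366: n = 19 (giving 361).
Indices 6 through 19: 14 terms.

14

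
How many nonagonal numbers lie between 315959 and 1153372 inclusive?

The n-th nonagonal number is n(7n−5)/2.
Smallest index with value ≥ 315959: n = 301 (giving 316351).
Largest index with value ≤ 1153372: n = 574 (giving 1151731).
Indices 301 through 574: 274 terms.

274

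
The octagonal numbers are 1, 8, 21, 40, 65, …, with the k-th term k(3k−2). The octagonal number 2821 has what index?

Set n(3n−2) = 2821, giving 3n² − 2n − 2821 = 0.
The discriminant is 4 + 12·2821 = 33856, and √33856 = 184.
So n = (2 + 184) / 6 = 186/6 = 31.

31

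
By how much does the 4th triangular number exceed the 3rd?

4

Consecutive triangular numbers differ by n: T_{4} − T_{3} = 4.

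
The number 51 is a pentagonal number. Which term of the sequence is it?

Set n(3n−1)/2 = 51, giving 3n² − n − 102 = 0.
The discriminant is 1 + 24·51 = 1225, and √1225 = 35.
So n = (1 + 35) / 6 = 36/6 = 6.

6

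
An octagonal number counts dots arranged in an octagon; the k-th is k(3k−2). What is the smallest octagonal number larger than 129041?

Solve n(3n−2) > 129041 for integer n.
The largest n with value ≤ 129041 is 207 (since 128133 ≤ 129041 < 129376), so the first above is n = 208, value 129376.

129376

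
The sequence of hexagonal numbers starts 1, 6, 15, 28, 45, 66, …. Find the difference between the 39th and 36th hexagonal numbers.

447

39·(2·39 − 1) = 3003 and 36·(2·36 − 1) = 2556.
Difference: 3003 − 2556 = 447.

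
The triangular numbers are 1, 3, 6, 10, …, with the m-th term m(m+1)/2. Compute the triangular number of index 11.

The 11th triangular number is n(n+1)/2 with n = 11.
11·12/2 = 132/2 = 66.

66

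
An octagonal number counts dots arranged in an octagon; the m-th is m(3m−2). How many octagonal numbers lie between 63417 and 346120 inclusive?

The n-th octagonal number is n(3n−2).
Smallest index with value ≥ 63417: n = 146 (giving 63656).
Largest index with value ≤ 346120: n = 340 (giving 346120).
Indices 146 through 340: 195 terms.

195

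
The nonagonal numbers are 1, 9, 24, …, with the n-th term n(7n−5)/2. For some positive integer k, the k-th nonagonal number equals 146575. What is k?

205

Set n(7n−5)/2 = 146575, giving 7n² − 5n − 293150 = 0.
The discriminant is 25 + 56·146575 = 8208225, and √8208225 = 2865.
So n = (5 + 2865) / 14 = 2870/14 = 205.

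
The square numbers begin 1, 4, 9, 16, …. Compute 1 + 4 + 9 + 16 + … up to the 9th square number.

Σ_{i=1}^{9} i² = 9·10·19/6 = 285.

285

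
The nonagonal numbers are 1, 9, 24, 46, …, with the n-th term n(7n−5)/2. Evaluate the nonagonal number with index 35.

The 35th nonagonal number is n(7n−5)/2 with n = 35.
35·(7·35 − 5)/2 = 35·240/2 = 35·120 = 4200.

4200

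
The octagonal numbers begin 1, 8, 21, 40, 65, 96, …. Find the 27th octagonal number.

2133

The 27th octagonal number is n(3n−2) with n = 27.
27·(3·27 − 2) = 27·79 = 2133.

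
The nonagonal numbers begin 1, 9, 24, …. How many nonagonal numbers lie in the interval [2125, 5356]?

15

The n-th nonagonal number is n(7n−5)/2.
Smallest index with value ≥ 2125: n = 25 (giving 2125).
Largest index with value ≤ 5356: n = 39 (giving 5226).
Indices 25 through 39: 15 terms.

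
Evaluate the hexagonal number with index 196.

The 196th hexagonal number is n(2n−1) with n = 196.
196·(2·196 − 1) = 196·391 = 76636.

76636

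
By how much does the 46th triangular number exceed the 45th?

46

Consecutive triangular numbers differ by n: T_{46} − T_{45} = 46.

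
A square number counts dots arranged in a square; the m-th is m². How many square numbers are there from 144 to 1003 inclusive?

The n-th square number is n².
Smallest index with value ≥ 144: n = 12 (giving 144).
Largest index with value ≤ 1003: n = 31 (giving 961).
Indices 12 through 31: 20 terms.

20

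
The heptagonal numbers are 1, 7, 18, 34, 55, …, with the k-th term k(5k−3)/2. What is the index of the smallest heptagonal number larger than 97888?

Solve n(5n−3)/2 > 97888 for integer n.
The largest n with value ≤ 97888 is 198 (since 97713 ≤ 97888 < 98704), so the first above is n = 199, value 98704.

199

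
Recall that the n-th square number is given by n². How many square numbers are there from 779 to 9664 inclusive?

71

The n-th square number is n².
Smallest index with value ≥ 779: n = 28 (giving 784).
Largest index with value ≤ 9664: n = 98 (giving 9604).
Indices 28 through 98: 71 terms.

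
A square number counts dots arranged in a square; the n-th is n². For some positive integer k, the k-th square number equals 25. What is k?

5

We need n² = 25, so n = √25 = 5.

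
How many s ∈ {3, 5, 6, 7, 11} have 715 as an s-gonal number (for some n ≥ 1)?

2

s = 3: P(3, 37) = 703 and P(3, 38) = 741; 715 is not s-gonal.
s = 5: P(5, 22) = 715. ✓
s = 6: P(6, 19) = 703 and P(6, 20) = 780; 715 is not s-gonal.
s = 7: P(7, 17) = 697 and P(7, 18) = 783; 715 is not s-gonal.
s = 11: P(11, 13) = 715. ✓
Hits: s ∈ {5, 11} → 2.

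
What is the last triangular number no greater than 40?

Solve n(n+1)/2 ≤ 40 for integer n.
n = 8 gives 36 ≤ 40, while n = 9 gives 45 > 40; so the answer is 36.

36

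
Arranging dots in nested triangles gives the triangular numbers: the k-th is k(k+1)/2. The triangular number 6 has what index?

Set n(n+1)/2 = 6, giving n² + n − 12 = 0.
The discriminant is 1 + 8·6 = 49, and √49 = 7.
So n = (-1 + 7) / 2 = 6/2 = 3.

3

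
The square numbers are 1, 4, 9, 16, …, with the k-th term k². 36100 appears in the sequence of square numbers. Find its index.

190

We need n² = 36100, so n = √36100 = 190.
Check: 190² = 36100. ✓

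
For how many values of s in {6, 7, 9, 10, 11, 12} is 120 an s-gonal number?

1

s = 6: P(6, 8) = 120. ✓
s = 7: P(7, 7) = 112 and P(7, 8) = 148; 120 is not s-gonal.
s = 9: P(9, 6) = 111 and P(9, 7) = 154; 120 is not s-gonal.
s = 10: P(10, 5) = 85 and P(10, 6) = 126; 120 is not s-gonal.
s = 11: P(11, 5) = 95 and P(11, 6) = 141; 120 is not s-gonal.
s = 12: P(12, 5) = 105 and P(12, 6) = 156; 120 is not s-gonal.
Hits: s ∈ {6} → 1.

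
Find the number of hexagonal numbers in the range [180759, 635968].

The n-th hexagonal number is n(2n−1).
Smallest index with value ≥ 180759: n = 301 (giving 180901).
Largest index with value ≤ 635968: n = 564 (giving 635628).
Indices 301 through 564: 264 terms.

264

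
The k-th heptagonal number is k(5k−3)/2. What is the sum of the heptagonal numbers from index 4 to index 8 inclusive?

Σ i(5i−3)/2 = (5Σi² − 3Σi) / 2 over i = 4..8.
Σi = 36 − 6 = 30 and Σi² = 204 − 14 = 190.
(5·190 − 3·30) / 2 = 860/2 = 430.

430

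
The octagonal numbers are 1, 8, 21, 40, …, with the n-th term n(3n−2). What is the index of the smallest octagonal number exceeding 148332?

223

Solve n(3n−2) > 148332 for integer n.
The largest n with value ≤ 148332 is 222 (since 147408 ≤ 148332 < 148741), so the first above is n = 223, value 148741.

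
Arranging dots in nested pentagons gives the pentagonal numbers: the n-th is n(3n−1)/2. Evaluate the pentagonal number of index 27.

The 27th pentagonal number is n(3n−1)/2 with n = 27.
27·(3·27 − 1)/2 = 27·80/2 = 27·40 = 1080.

1080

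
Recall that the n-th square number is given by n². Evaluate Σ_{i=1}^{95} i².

290320

Σ_{i=1}^{95} i² = 95·96·191/6 = 290320.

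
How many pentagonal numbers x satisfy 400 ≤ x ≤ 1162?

The n-th pentagonal number is n(3n−1)/2.
Smallest index with value ≥ 400: n = 17 (giving 425).
Largest index with value ≤ 1162: n = 28 (giving 1162).
Indices 17 through 28: 12 terms.

12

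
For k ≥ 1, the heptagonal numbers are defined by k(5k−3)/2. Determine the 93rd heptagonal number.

21483

The 93rd heptagonal number is n(5n−3)/2 with n = 93.
93·(5·93 − 3)/2 = 93·462/2 = 93·231 = 21483.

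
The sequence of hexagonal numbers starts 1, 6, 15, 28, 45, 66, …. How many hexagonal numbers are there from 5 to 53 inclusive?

4

The n-th hexagonal number is n(2n−1).
Smallest index with value ≥ 5: n = 2 (giving 6).
Largest index with value ≤ 53: n = 5 (giving 45).
Indices 2 through 5: 4 terms.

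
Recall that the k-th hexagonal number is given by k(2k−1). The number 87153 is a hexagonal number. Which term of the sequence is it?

Set n(2n−1) = 87153, giving 2n² − n − 87153 = 0.
So n = (1 + 835) / 4 = 836/4 = 209.

209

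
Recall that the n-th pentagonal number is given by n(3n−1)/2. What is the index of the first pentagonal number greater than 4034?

Solve n(3n−1)/2 > 4034 for integer n.
The largest n with value ≤ 4034 is 52 (since 4030 ≤ 4034 < 4187), so the first above is n = 53, value 4187.

53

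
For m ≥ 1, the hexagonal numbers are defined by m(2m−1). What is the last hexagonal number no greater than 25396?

24976

Solve n(2n−1) ≤ 25396 for integer n.
n = 112 gives 24976 ≤ 25396, while n = 113 gives 25425 > 25396; so the answer is 24976.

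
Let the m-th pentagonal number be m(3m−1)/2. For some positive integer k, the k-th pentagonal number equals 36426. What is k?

Set n(3n−1)/2 = 36426, giving 3n² − n − 72852 = 0.
The discriminant is 1 + 24·36426 = 874225, and √874225 = 935.
So n = (1 + 935) / 6 = 936/6 = 156.

156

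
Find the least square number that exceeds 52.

Solve n² > 52 for integer n.
The largest n with value ≤ 52 is 7 (since 49 ≤ 52 < 64), so the first above is n = 8, value 64.

64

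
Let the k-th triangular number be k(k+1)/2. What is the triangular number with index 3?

3·4/2 = 12/2 = 6.

6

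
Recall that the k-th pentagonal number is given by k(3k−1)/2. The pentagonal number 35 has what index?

Set n(3n−1)/2 = 35, giving 3n² − n − 70 = 0.
The discriminant is 1 + 24·35 = 841, and √841 = 29.
So n = (1 + 29) / 6 = 30/6 = 5.

5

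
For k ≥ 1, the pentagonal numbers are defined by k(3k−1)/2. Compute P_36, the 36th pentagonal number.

The 36th pentagonal number is n(3n−1)/2 with n = 36.
36·(3·36 − 1)/2 = 36·107/2 = 1926.

1926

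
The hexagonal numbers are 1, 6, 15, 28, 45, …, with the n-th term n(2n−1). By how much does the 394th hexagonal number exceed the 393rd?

Consecutive hexagonal numbers differ by 4n − 3: here 4·394 − 3 = 1573.

1573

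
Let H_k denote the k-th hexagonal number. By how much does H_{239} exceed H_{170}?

56373

239·(2·239 − 1) = 114003 and 170·(2·170 − 1) = 57630.
Difference: 114003 − 57630 = 56373.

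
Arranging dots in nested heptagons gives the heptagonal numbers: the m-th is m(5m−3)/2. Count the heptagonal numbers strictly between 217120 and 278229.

38

The n-th heptagonal number is n(5n−3)/2.
Smallest index with value > 217120: n = 296 (giving 218596).
Largest index with value < 278229: n = 333 (giving 276723).
Indices 296 through 333: 38 terms.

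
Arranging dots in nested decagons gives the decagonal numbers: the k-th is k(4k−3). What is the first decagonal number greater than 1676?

1701

Solve n(4n−3) > 1676 for integer n.
The largest n with value ≤ 1676 is 20 (since 1540 ≤ 1676 < 1701), so the first above is n = 21, value 1701.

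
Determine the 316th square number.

99856

316² = 99856.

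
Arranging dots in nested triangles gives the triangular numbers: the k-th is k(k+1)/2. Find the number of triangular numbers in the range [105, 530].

19

The n-th triangular number is n(n+1)/2.
Smallest index with value ≥ 105: n = 14 (giving 105).
Largest index with value ≤ 530: n = 32 (giving 528).
Indices 14 through 32: 19 terms.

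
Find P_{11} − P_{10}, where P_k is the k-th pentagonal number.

Consecutive pentagonal numbers differ by 3n − 2: here 3·11 − 2 = 31.

31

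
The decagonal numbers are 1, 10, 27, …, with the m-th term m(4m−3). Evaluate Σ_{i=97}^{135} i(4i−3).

2105324

Σ i(4i−3) = 4Σi² − 3Σi over i = 97..135.
Σi = 9180 − 4656 = 4524 and Σi² = 829260 − 299536 = 529724.
4·529724 − 3·4524 = 2105324.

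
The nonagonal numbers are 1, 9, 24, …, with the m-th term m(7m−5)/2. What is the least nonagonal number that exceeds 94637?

94875

Solve n(7n−5)/2 > 94637 for integer n.
The largest n with value ≤ 94637 is 164 (since 93726 ≤ 94637 < 94875), so the first above is n = 165, value 94875.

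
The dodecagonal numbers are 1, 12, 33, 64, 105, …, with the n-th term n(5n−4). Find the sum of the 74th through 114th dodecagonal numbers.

1824664

Σ i(5i−4) = 5Σi² − 4Σi over i = 74..114.
Σi = 6555 − 2701 = 3854 and Σi² = 500365 − 132349 = 368016.
5·368016 − 4·3854 = 1824664.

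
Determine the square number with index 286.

81796

The 286th square number is n² with n = 286.
286² = 81796.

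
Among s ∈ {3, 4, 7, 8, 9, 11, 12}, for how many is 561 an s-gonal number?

s = 3: P(3, 33) = 561. ✓
s = 4: P(4, 23) = 529 and P(4, 24) = 576; 561 is not s-gonal.
s = 7: P(7, 15) = 540 and P(7, 16) = 616; 561 is not s-gonal.
s = 8: P(8, 14) = 560 and P(8, 15) = 645; 561 is not s-gonal.
s = 9: P(9, 13) = 559 and P(9, 14) = 651; 561 is not s-gonal.
s = 11: P(11, 11) = 506 and P(11, 12) = 606; 561 is not s-gonal.
s = 12: P(12, 11) = 561. ✓
Hits: s ∈ {3, 12} → 2.

2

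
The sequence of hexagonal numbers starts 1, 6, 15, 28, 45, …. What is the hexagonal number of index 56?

6216

The 56th hexagonal number is n(2n−1) with n = 56.
56·(2·56 − 1) = 56·111 = 6216.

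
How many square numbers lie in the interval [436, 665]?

The n-th square number is n².
Smallest index with value ≥ 436: n = 21 (giving 441).
Largest index with value ≤ 665: n = 25 (giving 625).
Indices 21 through 25: 5 terms.

5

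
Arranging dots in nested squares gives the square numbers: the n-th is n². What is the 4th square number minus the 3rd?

7

n² − (n−1)² = 2n − 1, so 4² − 3² = 2·4 − 1 = 7.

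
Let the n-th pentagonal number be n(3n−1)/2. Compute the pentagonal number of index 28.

The 28th pentagonal number is n(3n−1)/2 with n = 28.
28·(3·28 − 1)/2 = 28·83/2 = 1162.

1162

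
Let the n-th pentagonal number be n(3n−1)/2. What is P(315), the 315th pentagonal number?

148680

315·(3·315 − 1)/2 = 315·944/2 = 315·472 = 148680.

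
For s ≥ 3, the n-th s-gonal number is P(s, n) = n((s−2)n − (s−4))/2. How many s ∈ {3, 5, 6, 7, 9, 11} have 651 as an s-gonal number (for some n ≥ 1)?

s = 3: P(3, 35) = 630 and P(3, 36) = 666; 651 is not s-gonal.
s = 5: P(5, 21) = 651. ✓
s = 6: P(6, 18) = 630 and P(6, 19) = 703; 651 is not s-gonal.
s = 7: P(7, 16) = 616 and P(7, 17) = 697; 651 is not s-gonal.
s = 9: P(9, 14) = 651. ✓
s = 11: P(11, 12) = 606 and P(11, 13) = 715; 651 is not s-gonal.
Hits: s ∈ {5, 9} → 2.

2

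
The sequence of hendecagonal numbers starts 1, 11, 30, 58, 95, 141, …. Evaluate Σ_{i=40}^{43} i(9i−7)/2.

30442

Σ i(9i−7)/2 = (9Σi² − 7Σi) / 2 over i = 40..43.
Σi = 946 − 780 = 166 and Σi² = 27434 − 20540 = 6894.
(9·6894 − 7·166) / 2 = 60884/2 = 30442.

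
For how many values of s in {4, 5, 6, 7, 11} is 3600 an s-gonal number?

s = 4: P(4, 60) = 3600. ✓
s = 5: P(5, 49) = 3577 and P(5, 50) = 3725; 3600 is not s-gonal.
s = 6: P(6, 42) = 3486 and P(6, 43) = 3655; 3600 is not s-gonal.
s = 7: P(7, 38) = 3553 and P(7, 39) = 3744; 3600 is not s-gonal.
s = 11: P(11, 28) = 3430 and P(11, 29) = 3683; 3600 is not s-gonal.
Hits: s ∈ {4} → 1.

1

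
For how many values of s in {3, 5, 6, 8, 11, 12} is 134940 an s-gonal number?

s = 3: P(3, 519) = 134940. ✓
s = 5: P(5, 300) = 134850 and P(5, 301) = 135751; 134940 is not s-gonal.
s = 6: P(6, 260) = 134940. ✓
s = 8: P(8, 212) = 134408 and P(8, 213) = 135681; 134940 is not s-gonal.
s = 11: P(11, 173) = 134075 and P(11, 174) = 135633; 134940 is not s-gonal.
s = 12: P(12, 164) = 133824 and P(12, 165) = 135465; 134940 is not s-gonal.
Hits: s ∈ {3, 6} → 2.

2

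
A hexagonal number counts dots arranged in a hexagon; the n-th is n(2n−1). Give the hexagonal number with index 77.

77·(2·77 − 1) = 77·153 = 11781.

11781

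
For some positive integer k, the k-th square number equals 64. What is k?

We need n² = 64, so n = √64 = 8.
Check: 8² = 64. ✓

8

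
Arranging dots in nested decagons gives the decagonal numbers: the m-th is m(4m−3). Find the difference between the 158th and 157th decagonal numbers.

Consecutive decagonal numbers differ by 8n − 7: here 8·158 − 7 = 1257.

1257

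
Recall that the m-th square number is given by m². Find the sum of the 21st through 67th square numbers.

99640

Σ_{i=21}^{67} i² = 102510 − 2870 = 99640.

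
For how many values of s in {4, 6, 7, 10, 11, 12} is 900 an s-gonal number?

s = 4: P(4, 30) = 900. ✓
s = 6: P(6, 21) = 861 and P(6, 22) = 946; 900 is not s-gonal.
s = 7: P(7, 19) = 874 and P(7, 20) = 970; 900 is not s-gonal.
s = 10: P(10, 15) = 855 and P(10, 16) = 976; 900 is not s-gonal.
s = 11: P(11, 14) = 833 and P(11, 15) = 960; 900 is not s-gonal.
s = 12: P(12, 13) = 793 and P(12, 14) = 924; 900 is not s-gonal.
Hits: s ∈ {4} → 1.

1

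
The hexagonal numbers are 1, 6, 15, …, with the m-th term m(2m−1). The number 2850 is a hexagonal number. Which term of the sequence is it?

38

Set n(2n−1) = 2850, giving 2n² − n − 2850 = 0.
So n = (1 + 151) / 4 = 152/4 = 38.
Check: 38·(2·38 − 1) = 2850. ✓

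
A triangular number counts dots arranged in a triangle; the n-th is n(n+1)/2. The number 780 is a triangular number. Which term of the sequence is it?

39

Set n(n+1)/2 = 780, giving n² + n − 1560 = 0.
The discriminant is 1 + 8·780 = 6241, and √6241 = 79.
So n = (-1 + 79) / 2 = 78/2 = 39.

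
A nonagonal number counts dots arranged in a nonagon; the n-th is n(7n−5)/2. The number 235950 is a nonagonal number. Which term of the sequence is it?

Set n(7n−5)/2 = 235950, giving 7n² − 5n − 471900 = 0.
So n = (5 + 3635) / 14 = 3640/14 = 260.

260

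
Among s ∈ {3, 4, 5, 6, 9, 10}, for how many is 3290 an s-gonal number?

1

s = 3: P(3, 80) = 3240 and P(3, 81) = 3321; 3290 is not s-gonal.
s = 4: P(4, 57) = 3249 and P(4, 58) = 3364; 3290 is not s-gonal.
s = 5: P(5, 47) = 3290. ✓
s = 6: P(6, 40) = 3160 and P(6, 41) = 3321; 3290 is not s-gonal.
s = 9: P(9, 31) = 3286 and P(9, 32) = 3504; 3290 is not s-gonal.
s = 10: P(10, 29) = 3277 and P(10, 30) = 3510; 3290 is not s-gonal.
Hits: s ∈ {5} → 1.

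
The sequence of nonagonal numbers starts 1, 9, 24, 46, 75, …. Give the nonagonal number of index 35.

4200

The 35th nonagonal number is n(7n−5)/2 with n = 35.
35·(7·35 − 5)/2 = 35·240/2 = 35·120 = 4200.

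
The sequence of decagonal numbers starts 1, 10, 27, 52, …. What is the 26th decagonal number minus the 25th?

201

Consecutive decagonal numbers differ by 8n − 7: here 8·26 − 7 = 201.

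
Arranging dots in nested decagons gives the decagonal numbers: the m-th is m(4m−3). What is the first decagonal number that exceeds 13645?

13747

Solve n(4n−3) > 13645 for integer n.
The largest n with value ≤ 13645 is 58 (since 13282 ≤ 13645 < 13747), so the first above is n = 59, value 13747.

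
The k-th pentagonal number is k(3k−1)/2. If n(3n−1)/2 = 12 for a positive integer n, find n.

3

Set n(3n−1)/2 = 12, giving 3n² − n − 24 = 0.
So n = (1 + 17) / 6 = 18/6 = 3.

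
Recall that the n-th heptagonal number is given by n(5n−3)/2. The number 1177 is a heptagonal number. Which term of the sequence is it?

Set n(5n−3)/2 = 1177, giving 5n² − 3n − 2354 = 0.
The discriminant is 9 + 40·1177 = 47089, and √47089 = 217.
So n = (3 + 217) / 10 = 220/10 = 22.

22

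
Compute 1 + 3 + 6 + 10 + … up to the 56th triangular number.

30856

Σ i(i+1)/2 = (Σi² + Σi) / 2 over i = 1..56.
Σi = 1596 and Σi² = 60116.
(1·60116 + 1·1596) / 2 = 61712/2 = 30856.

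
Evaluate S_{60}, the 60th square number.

3600

The 60th square number is n² with n = 60.
60² = 3600.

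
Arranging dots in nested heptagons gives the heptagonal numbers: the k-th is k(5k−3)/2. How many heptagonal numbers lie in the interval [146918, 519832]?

The n-th heptagonal number is n(5n−3)/2.
Smallest index with value ≥ 146918: n = 243 (giving 147258).
Largest index with value ≤ 519832: n = 456 (giving 519156).
Indices 243 through 456: 214 terms.

214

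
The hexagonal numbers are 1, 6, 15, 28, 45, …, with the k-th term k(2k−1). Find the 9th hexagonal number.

The 9th hexagonal number is n(2n−1) with n = 9.
9·(2·9 − 1) = 9·17 = 153.

153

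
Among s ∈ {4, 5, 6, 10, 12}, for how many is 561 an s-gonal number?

s = 4: P(4, 23) = 529 and P(4, 24) = 576; 561 is not s-gonal.
s = 5: P(5, 19) = 532 and P(5, 20) = 590; 561 is not s-gonal.
s = 6: P(6, 17) = 561. ✓
s = 10: P(10, 12) = 540 and P(10, 13) = 637; 561 is not s-gonal.
s = 12: P(12, 11) = 561. ✓
Hits: s ∈ {6, 12} → 2.

2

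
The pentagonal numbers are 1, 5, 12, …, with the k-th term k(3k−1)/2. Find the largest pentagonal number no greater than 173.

Solve n(3n−1)/2 ≤ 173 for integer n.
n = 10 gives 145 ≤ 173, while n = 11 gives 176 > 173; so the answer is 145.

145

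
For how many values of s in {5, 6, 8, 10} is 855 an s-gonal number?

1

s = 5: P(5, 24) = 852 and P(5, 25) = 925; 855 is not s-gonal.
s = 6: P(6, 20) = 780 and P(6, 21) = 861; 855 is not s-gonal.
s = 8: P(8, 17) = 833 and P(8, 18) = 936; 855 is not s-gonal.
s = 10: P(10, 15) = 855. ✓
Hits: s ∈ {10} → 1.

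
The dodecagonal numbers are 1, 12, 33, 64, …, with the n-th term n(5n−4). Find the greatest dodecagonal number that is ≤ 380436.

379776

Solve n(5n−4) ≤ 380436 for integer n.
n = 276 gives 379776 ≤ 380436, while n = 277 gives 382537 > 380436; so the answer is 379776.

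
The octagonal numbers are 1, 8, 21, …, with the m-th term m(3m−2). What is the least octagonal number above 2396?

2465

Solve n(3n−2) > 2396 for integer n.
The largest n with value ≤ 2396 is 28 (since 2296 ≤ 2396 < 2465), so the first above is n = 29, value 2465.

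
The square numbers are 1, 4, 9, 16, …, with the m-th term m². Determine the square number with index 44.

The 44th square number is n² with n = 44.
44² = 1936.

1936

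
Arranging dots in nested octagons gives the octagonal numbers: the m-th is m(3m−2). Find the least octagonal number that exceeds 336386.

Solve n(3n−2) > 336386 for integer n.
The largest n with value ≤ 336386 is 335 (since 336005 ≤ 336386 < 338016), so the first above is n = 336, value 338016.

338016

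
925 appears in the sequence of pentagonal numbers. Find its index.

25

Set n(3n−1)/2 = 925, giving 3n² − n − 1850 = 0.
So n = (1 + 149) / 6 = 150/6 = 25.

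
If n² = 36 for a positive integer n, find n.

We need n² = 36, so n = √36 = 6.

6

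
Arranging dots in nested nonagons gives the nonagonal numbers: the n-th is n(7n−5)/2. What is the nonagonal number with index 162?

The 162nd nonagonal number is n(7n−5)/2 with n = 162.
162·(7·162 − 5)/2 = 162·1129/2 = 91449.

91449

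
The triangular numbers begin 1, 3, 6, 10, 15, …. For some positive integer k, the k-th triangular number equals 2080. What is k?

64

Set n(n+1)/2 = 2080, giving n² + n − 4160 = 0.
So n = (-1 + 129) / 2 = 128/2 = 64.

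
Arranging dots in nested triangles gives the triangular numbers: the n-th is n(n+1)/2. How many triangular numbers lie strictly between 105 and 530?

18

The n-th triangular number is n(n+1)/2.
Smallest index with value > 105: n = 15 (giving 120).
Largest index with value < 530: n = 32 (giving 528).
Indices 15 through 32: 18 terms.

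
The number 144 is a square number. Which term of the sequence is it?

We need n² = 144, so n = √144 = 12.
Check: 12² = 144. ✓

12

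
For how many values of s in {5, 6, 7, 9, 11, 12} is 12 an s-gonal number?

s = 5: P(5, 3) = 12. ✓
s = 6: P(6, 2) = 6 and P(6, 3) = 15; 12 is not s-gonal.
s = 7: P(7, 2) = 7 and P(7, 3) = 18; 12 is not s-gonal.
s = 9: P(9, 2) = 9 and P(9, 3) = 24; 12 is not s-gonal.
s = 11: P(11, 2) = 11 and P(11, 3) = 30; 12 is not s-gonal.
s = 12: P(12, 2) = 12. ✓
Hits: s ∈ {5, 12} → 2.

2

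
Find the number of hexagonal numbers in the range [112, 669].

The n-th hexagonal number is n(2n−1).
Smallest index with value ≥ 112: n = 8 (giving 120).
Largest index with value ≤ 669: n = 18 (giving 630).
Indices 8 through 18: 11 terms.

11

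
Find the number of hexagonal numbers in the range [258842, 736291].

247

The n-th hexagonal number is n(2n−1).
Smallest index with value ≥ 258842: n = 361 (giving 260281).
Largest index with value ≤ 736291: n = 607 (giving 736291).
Indices 361 through 607: 247 terms.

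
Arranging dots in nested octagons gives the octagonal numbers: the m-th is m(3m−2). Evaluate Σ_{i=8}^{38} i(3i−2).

55211

Σ i(3i−2) = 3Σi² − 2Σi over i = 8..38.
Σi = 741 − 28 = 713 and Σi² = 19019 − 140 = 18879.
3·18879 − 2·713 = 55211.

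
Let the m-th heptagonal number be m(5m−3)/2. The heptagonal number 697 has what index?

Set n(5n−3)/2 = 697, giving 5n² − 3n − 1394 = 0.
So n = (3 + 167) / 10 = 170/10 = 17.

17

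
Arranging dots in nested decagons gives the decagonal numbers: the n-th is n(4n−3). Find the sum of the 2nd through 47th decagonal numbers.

139495

Σ i(4i−3) = 4Σi² − 3Σi over i = 2..47.
Σi = 1128 − 1 = 1127 and Σi² = 35720 − 1 = 35719.
4·35719 − 3·1127 = 139495.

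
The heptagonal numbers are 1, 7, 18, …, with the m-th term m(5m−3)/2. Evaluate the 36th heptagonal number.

3186

The 36th heptagonal number is n(5n−3)/2 with n = 36.
36·(5·36 − 3)/2 = 36·177/2 = 3186.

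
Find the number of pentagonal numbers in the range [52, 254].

7

The n-th pentagonal number is n(3n−1)/2.
Smallest index with value ≥ 52: n = 7 (giving 70).
Largest index with value ≤ 254: n = 13 (giving 247).
Indices 7 through 13: 7 terms.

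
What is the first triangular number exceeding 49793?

50086

Solve n(n+1)/2 > 49793 for integer n.
The largest n with value ≤ 49793 is 315 (since 49770 ≤ 49793 < 50086), so the first above is n = 316, value 50086.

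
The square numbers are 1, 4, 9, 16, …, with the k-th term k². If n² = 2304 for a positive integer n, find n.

We need n² = 2304, so n = √2304 = 48.
Check: 48² = 2304. ✓

48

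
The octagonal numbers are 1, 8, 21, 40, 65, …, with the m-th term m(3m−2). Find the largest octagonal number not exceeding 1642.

Solve n(3n−2) ≤ 1642 for integer n.
n = 23 gives 1541 ≤ 1642, while n = 24 gives 1680 > 1642; so the answer is 1541.

1541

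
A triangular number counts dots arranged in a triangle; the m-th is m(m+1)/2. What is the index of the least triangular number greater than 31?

Solve n(n+1)/2 > 31 for integer n.
The largest n with value ≤ 31 is 7 (since 28 ≤ 31 < 36), so the first above is n = 8, value 36.

8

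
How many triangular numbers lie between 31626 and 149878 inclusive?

The n-th triangular number is n(n+1)/2.
Smallest index with value ≥ 31626: n = 251 (giving 31626).
Largest index with value ≤ 149878: n = 547 (giving 149878).
Indices 251 through 547: 297 terms.

297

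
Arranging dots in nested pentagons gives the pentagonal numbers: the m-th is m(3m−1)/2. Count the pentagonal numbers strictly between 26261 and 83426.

103

The n-th pentagonal number is n(3n−1)/2.
Smallest index with value > 26261: n = 133 (giving 26467).
Largest index with value < 83426: n = 235 (giving 82720).
Indices 133 through 235: 103 terms.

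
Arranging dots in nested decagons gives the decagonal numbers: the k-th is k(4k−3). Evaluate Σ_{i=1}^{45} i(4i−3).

122475

Σ i(4i−3) = 4Σi² − 3Σi over i = 1..45.
Σi = 1035 and Σi² = 31395.
4·31395 − 3·1035 = 122475.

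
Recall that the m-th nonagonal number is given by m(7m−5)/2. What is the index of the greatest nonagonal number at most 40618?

108

Solve n(7n−5)/2 ≤ 40618 for integer n.
n = 108 gives 40554 ≤ 40618, while n = 109 gives 41311 > 40618; so the answer is index 108.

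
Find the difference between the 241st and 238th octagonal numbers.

241·(3·241 − 2) = 173761 and 238·(3·238 − 2) = 169456.
Difference: 173761 − 169456 = 4305.

4305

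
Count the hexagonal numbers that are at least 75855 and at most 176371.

103

The n-th hexagonal number is n(2n−1).
Smallest index with value ≥ 75855: n = 195 (giving 75855).
Largest index with value ≤ 176371: n = 297 (giving 176121).
Indices 195 through 297: 103 terms.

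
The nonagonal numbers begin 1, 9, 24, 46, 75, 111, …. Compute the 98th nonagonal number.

33369

98·(7·98 − 5)/2 = 98·681/2 = 33369.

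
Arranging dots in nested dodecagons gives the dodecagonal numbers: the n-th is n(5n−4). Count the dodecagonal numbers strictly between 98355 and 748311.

247

The n-th dodecagonal number is n(5n−4).
Smallest index with value > 98355: n = 141 (giving 98841).
Largest index with value < 748311: n = 387 (giving 747297).
Indices 141 through 387: 247 terms.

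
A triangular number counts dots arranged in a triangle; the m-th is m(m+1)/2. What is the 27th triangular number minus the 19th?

188

27·28/2 = 378 and 19·20/2 = 190.
Difference: 378 − 190 = 188.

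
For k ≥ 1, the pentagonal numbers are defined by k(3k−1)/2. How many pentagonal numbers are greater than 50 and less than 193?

The n-th pentagonal number is n(3n−1)/2.
Smallest index with value > 50: n = 6 (giving 51).
Largest index with value < 193: n = 11 (giving 176).
Indices 6 through 11: 6 terms.

6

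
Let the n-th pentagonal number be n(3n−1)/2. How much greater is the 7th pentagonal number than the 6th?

19

Consecutive pentagonal numbers differ by 3n − 2: here 3·7 − 2 = 19.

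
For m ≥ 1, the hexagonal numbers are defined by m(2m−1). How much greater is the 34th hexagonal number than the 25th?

34·(2·34 − 1) = 2278 and 25·(2·25 − 1) = 1225.
Difference: 2278 − 1225 = 1053.

1053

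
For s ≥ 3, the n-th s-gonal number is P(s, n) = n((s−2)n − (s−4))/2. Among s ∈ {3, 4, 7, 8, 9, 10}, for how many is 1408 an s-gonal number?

s = 3: P(3, 52) = 1378 and P(3, 53) = 1431; 1408 is not s-gonal.
s = 4: P(4, 37) = 1369 and P(4, 38) = 1444; 1408 is not s-gonal.
s = 7: P(7, 24) = 1404 and P(7, 25) = 1525; 1408 is not s-gonal.
s = 8: P(8, 22) = 1408. ✓
s = 9: P(9, 20) = 1350 and P(9, 21) = 1491; 1408 is not s-gonal.
s = 10: P(10, 19) = 1387 and P(10, 20) = 1540; 1408 is not s-gonal.
Hits: s ∈ {8} → 1.

1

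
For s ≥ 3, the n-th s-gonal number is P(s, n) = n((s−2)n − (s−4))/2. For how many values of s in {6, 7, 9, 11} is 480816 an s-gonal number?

1

s = 6: P(6, 490) = 479710 and P(6, 491) = 481671; 480816 is not s-gonal.
s = 7: P(7, 438) = 478953 and P(7, 439) = 481144; 480816 is not s-gonal.
s = 9: P(9, 371) = 480816. ✓
s = 11: P(11, 327) = 480036 and P(11, 328) = 482980; 480816 is not s-gonal.
Hits: s ∈ {9} → 1.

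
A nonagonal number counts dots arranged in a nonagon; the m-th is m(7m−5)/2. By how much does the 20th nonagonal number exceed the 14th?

699

20·(7·20 − 5)/2 = 1350 and 14·(7·14 − 5)/2 = 651.
Difference: 1350 − 651 = 699.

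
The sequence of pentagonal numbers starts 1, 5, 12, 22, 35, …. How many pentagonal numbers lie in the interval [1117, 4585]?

The n-th pentagonal number is n(3n−1)/2.
Smallest index with value ≥ 1117: n = 28 (giving 1162).
Largest index with value ≤ 4585: n = 55 (giving 4510).
Indices 28 through 55: 28 terms.

28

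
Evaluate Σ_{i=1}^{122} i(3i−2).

Σ i(3i−2) = 3Σi² − 2Σi over i = 1..122.
Σi = 7503 and Σi² = 612745.
3·612745 − 2·7503 = 1823229.

1823229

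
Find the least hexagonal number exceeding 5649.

5778

Solve n(2n−1) > 5649 for integer n.
The largest n with value ≤ 5649 is 53 (since 5565 ≤ 5649 < 5778), so the first above is n = 54, value 5778.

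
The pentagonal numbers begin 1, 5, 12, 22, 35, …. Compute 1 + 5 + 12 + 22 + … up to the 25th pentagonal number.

Σ i(3i−1)/2 = (3Σi² − Σi) / 2 over i = 1..25.
Σi = 325 and Σi² = 5525.
(3·5525 − 1·325) / 2 = 16250/2 = 8125.

8125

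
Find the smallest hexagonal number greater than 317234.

Solve n(2n−1) > 317234 for integer n.
The largest n with value ≤ 317234 is 398 (since 316410 ≤ 317234 < 318003), so the first above is n = 399, value 318003.

318003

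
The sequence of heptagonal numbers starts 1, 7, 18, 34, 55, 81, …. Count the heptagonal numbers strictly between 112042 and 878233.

380

The n-th heptagonal number is n(5n−3)/2.
Smallest index with value > 112042: n = 213 (giving 113103).
Largest index with value < 878233: n = 592 (giving 875272).
Indices 213 through 592: 380 terms.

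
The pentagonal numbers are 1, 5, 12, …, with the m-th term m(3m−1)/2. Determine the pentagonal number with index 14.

The 14th pentagonal number is n(3n−1)/2 with n = 14.
14·(3·14 − 1)/2 = 14·41/2 = 287.

287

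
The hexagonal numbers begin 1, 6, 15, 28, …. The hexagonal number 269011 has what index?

367

Set n(2n−1) = 269011, giving 2n² − n − 269011 = 0.
So n = (1 + 1467) / 4 = 1468/4 = 367.
Check: 367·(2·367 − 1) = 269011. ✓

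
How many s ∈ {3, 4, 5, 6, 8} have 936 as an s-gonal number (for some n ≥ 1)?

s = 3: P(3, 42) = 903 and P(3, 43) = 946; 936 is not s-gonal.
s = 4: P(4, 30) = 900 and P(4, 31) = 961; 936 is not s-gonal.
s = 5: P(5, 25) = 925 and P(5, 26) = 1001; 936 is not s-gonal.
s = 6: P(6, 21) = 861 and P(6, 22) = 946; 936 is not s-gonal.
s = 8: P(8, 18) = 936. ✓
Hits: s ∈ {8} → 1.

1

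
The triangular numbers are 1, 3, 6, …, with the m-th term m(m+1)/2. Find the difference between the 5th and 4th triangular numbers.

Consecutive triangular numbers differ by n: T_{5} − T_{4} = 5.

5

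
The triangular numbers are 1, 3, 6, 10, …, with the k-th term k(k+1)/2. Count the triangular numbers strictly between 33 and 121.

8

The n-th triangular number is n(n+1)/2.
Smallest index with value > 33: n = 8 (giving 36).
Largest index with value < 121: n = 15 (giving 120).
Indices 8 through 15: 8 terms.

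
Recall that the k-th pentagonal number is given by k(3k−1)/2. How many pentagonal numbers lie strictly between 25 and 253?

The n-th pentagonal number is n(3n−1)/2.
Smallest index with value > 25: n = 5 (giving 35).
Largest index with value < 253: n = 13 (giving 247).
Indices 5 through 13: 9 terms.

9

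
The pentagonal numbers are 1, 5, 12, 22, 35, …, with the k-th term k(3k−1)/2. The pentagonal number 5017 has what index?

58

Set n(3n−1)/2 = 5017, giving 3n² − n − 10034 = 0.
So n = (1 + 347) / 6 = 348/6 = 58.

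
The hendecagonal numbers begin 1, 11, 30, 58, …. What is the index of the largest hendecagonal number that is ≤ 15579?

59

Solve n(9n−7)/2 ≤ 15579 for integer n.
n = 59 gives 15458 ≤ 15579, while n = 60 gives 15990 > 15579; so the answer is index 59.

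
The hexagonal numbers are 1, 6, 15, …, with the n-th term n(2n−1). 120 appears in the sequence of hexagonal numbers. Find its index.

8

Set n(2n−1) = 120, giving 2n² − n − 120 = 0.
So n = (1 + 31) / 4 = 32/4 = 8.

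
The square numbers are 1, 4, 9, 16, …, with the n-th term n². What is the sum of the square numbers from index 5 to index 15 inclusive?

1210

Σ_{i=5}^{15} i² = 1240 − 30 = 1210.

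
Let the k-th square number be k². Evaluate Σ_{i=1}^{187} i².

2197250

Σ_{i=1}^{187} i² = 187·188·375/6 = 2197250.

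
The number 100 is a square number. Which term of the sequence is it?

We need n² = 100, so n = √100 = 10.

10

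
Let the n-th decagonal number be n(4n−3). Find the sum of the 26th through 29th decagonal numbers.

11790

Σ i(4i−3) = 4Σi² − 3Σi over i = 26..29.
Σi = 435 − 325 = 110 and Σi² = 8555 − 5525 = 3030.
4·3030 − 3·110 = 11790.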